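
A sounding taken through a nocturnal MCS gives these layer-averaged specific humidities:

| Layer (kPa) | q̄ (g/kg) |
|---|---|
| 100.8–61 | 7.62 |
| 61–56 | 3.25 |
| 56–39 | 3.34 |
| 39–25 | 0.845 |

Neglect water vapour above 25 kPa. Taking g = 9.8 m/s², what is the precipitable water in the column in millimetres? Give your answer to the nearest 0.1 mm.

Precipitable water is the column-integrated vapour mass per unit area: PW = (1/g) Σ q̄ Δp, with q in kg/kg and Δp in Pa (1 kg/m² of water = 1 mm).
Layer 100.8–61 kPa: Δp = 398 hPa = 39800 Pa, q̄ = 0.00762 kg/kg → 0.00762 × 39800 / 9.8 = 30.95 mm
Layer 61–56 kPa: Δp = 50 hPa = 5000 Pa, q̄ = 0.00325 kg/kg → 0.00325 × 5000 / 9.8 = 1.66 mm
Layer 56–39 kPa: Δp = 170 hPa = 17000 Pa, q̄ = 0.00334 kg/kg → 0.00334 × 17000 / 9.8 = 5.79 mm
Layer 39–25 kPa: Δp = 140 hPa = 14000 Pa, q̄ = 0.000845 kg/kg → 0.000845 × 14000 / 9.8 = 1.21 mm
PW = 30.95 + 1.66 + 5.79 + 1.21 = 39.61 ≈ 39.6 mm.

PW ≈ 39.6 mm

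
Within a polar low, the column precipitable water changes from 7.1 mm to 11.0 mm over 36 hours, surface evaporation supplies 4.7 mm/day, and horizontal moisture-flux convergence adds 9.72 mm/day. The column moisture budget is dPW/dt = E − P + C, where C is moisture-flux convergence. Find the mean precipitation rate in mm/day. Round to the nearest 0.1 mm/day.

P ≈ 11.8 mm/day

dPW/dt = (11.0 − 7.1) mm / (36/24 day) = +2.600 mm/day.
P = E + C − dPW/dt = 4.7 + (9.72) − (+2.600) = 11.8 mm/day.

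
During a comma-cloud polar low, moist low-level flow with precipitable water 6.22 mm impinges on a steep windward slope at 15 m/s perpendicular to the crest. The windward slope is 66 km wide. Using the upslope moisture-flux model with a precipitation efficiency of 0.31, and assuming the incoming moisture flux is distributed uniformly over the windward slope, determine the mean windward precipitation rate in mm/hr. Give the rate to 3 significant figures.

R ≈ 1.58 mm/hr

Incoming column moisture flux per unit ridge length: F = V × PW = 15 × 6.22 = 93.3 mm·m/s.
Spread over the 66 km slope with efficiency ε = 0.31: R = ε·F/W = 0.31 × 93.3 / 66000 m = 4.382e-04 mm/s.
R = 4.382e-04 × 3600 = 1.58 mm/hr.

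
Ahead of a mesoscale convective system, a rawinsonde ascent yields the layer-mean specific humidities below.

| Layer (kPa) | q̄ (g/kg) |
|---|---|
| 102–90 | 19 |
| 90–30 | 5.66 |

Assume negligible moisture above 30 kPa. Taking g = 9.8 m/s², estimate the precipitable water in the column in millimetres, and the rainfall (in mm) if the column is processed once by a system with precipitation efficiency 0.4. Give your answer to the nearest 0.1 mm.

PW ≈ 57.9 mm; rainfall ≈ 23.2 mm

Precipitable water is the column-integrated vapour mass per unit area: PW = (1/g) Σ q̄ Δp, with q in kg/kg and Δp in Pa (1 kg/m² of water = 1 mm).
Layer 102–90 kPa: Δp = 120 hPa = 12000 Pa, q̄ = 0.019 kg/kg → 0.019 × 12000 / 9.8 = 23.27 mm
Layer 90–30 kPa: Δp = 600 hPa = 60000 Pa, q̄ = 0.00566 kg/kg → 0.00566 × 60000 / 9.8 = 34.65 mm
PW = 23.27 + 34.65 = 57.92 ≈ 57.9 mm.
Rainfall = ε × PW = 0.4 × 57.9 = 23.2 mm.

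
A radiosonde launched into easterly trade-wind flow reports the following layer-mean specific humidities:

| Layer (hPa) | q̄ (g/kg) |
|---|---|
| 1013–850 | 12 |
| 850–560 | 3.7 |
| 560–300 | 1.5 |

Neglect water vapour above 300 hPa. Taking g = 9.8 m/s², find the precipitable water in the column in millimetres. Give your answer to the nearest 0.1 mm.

PW ≈ 34.9 mm

Precipitable water is the column-integrated vapour mass per unit area: PW = (1/g) Σ q̄ Δp, with q in kg/kg and Δp in Pa (1 kg/m² of water = 1 mm).
Layer 1013–850 hPa: Δp = 163 hPa = 16300 Pa, q̄ = 0.012 kg/kg → 0.012 × 16300 / 9.8 = 19.96 mm
Layer 850–560 hPa: Δp = 290 hPa = 29000 Pa, q̄ = 0.0037 kg/kg → 0.0037 × 29000 / 9.8 = 10.95 mm
Layer 560–300 hPa: Δp = 260 hPa = 26000 Pa, q̄ = 0.0015 kg/kg → 0.0015 × 26000 / 9.8 = 3.98 mm
PW = 19.96 + 10.95 + 3.98 = 34.89 ≈ 34.9 mm.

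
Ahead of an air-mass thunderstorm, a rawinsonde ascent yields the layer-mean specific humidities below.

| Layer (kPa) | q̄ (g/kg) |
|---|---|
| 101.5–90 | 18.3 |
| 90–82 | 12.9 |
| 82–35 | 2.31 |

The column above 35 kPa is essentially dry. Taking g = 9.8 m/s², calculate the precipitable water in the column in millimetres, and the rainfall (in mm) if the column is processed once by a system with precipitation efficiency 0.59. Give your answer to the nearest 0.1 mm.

Precipitable water is the column-integrated vapour mass per unit area: PW = (1/g) Σ q̄ Δp, with q in kg/kg and Δp in Pa (1 kg/m² of water = 1 mm).
Layer 101.5–90 kPa: Δp = 115 hPa = 11500 Pa, q̄ = 0.0183 kg/kg → 0.0183 × 11500 / 9.8 = 21.47 mm
Layer 90–82 kPa: Δp = 80 hPa = 8000 Pa, q̄ = 0.0129 kg/kg → 0.0129 × 8000 / 9.8 = 10.53 mm
Layer 82–35 kPa: Δp = 470 hPa = 47000 Pa, q̄ = 0.00231 kg/kg → 0.00231 × 47000 / 9.8 = 11.08 mm
PW = 21.47 + 10.53 + 11.08 = 43.08 ≈ 43.1 mm.
Rainfall = ε × PW = 0.59 × 43.1 = 25.4 mm.

PW ≈ 43.1 mm; rainfall ≈ 25.4 mm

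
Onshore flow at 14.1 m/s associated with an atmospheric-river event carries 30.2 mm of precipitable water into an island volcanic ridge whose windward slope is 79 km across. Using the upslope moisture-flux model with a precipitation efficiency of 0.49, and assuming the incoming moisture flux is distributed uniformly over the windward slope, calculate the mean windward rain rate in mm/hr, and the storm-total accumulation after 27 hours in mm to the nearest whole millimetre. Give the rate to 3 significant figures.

R ≈ 9.51 mm/hr; total ≈ 257 mm

Incoming column moisture flux per unit ridge length: F = V × PW = 14.1 × 30.2 = 425.82 mm·m/s.
Spread over the 79 km slope with efficiency ε = 0.49: R = ε·F/W = 0.49 × 425.82 / 79000 m = 2.641e-03 mm/s.
R = 2.641e-03 × 3600 = 9.51 mm/hr.
Over 27 h: total = 9.51 × 27 = 256.77 ≈ 257 mm.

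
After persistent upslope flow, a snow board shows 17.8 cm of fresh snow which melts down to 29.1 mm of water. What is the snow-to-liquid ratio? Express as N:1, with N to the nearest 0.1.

Ratio = snow depth / SWE = 178 mm / 29.1 mm = 6.1, i.e. 6.1:1.

ratio ≈ 6.1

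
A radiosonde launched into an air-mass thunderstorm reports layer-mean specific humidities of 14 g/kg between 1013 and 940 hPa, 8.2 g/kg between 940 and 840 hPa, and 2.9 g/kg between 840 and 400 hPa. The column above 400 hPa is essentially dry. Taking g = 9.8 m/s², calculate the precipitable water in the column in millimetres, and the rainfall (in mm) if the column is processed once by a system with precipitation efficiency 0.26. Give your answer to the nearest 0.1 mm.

PW ≈ 31.8 mm; rainfall ≈ 8.3 mm

Precipitable water is the column-integrated vapour mass per unit area: PW = (1/g) Σ q̄ Δp, with q in kg/kg and Δp in Pa (1 kg/m² of water = 1 mm).
Layer 1013–940 hPa: Δp = 73 hPa = 7300 Pa, q̄ = 0.014 kg/kg → 0.014 × 7300 / 9.8 = 10.43 mm
Layer 940–840 hPa: Δp = 100 hPa = 10000 Pa, q̄ = 0.0082 kg/kg → 0.0082 × 10000 / 9.8 = 8.37 mm
Layer 840–400 hPa: Δp = 440 hPa = 44000 Pa, q̄ = 0.0029 kg/kg → 0.0029 × 44000 / 9.8 = 13.02 mm
PW = 10.43 + 8.37 + 13.02 = 31.82 ≈ 31.8 mm.
Rainfall = ε × PW = 0.26 × 31.8 = 8.3 mm.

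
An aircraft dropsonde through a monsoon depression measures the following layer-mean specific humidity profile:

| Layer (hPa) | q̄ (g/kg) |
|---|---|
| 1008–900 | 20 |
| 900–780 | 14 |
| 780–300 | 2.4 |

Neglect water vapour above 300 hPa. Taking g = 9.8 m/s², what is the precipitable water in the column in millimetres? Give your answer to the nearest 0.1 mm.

PW ≈ 50.9 mm

Precipitable water is the column-integrated vapour mass per unit area: PW = (1/g) Σ q̄ Δp, with q in kg/kg and Δp in Pa (1 kg/m² of water = 1 mm).
Layer 1008–900 hPa: Δp = 108 hPa = 10800 Pa, q̄ = 0.02 kg/kg → 0.02 × 10800 / 9.8 = 22.04 mm
Layer 900–780 hPa: Δp = 120 hPa = 12000 Pa, q̄ = 0.014 kg/kg → 0.014 × 12000 / 9.8 = 17.14 mm
Layer 780–300 hPa: Δp = 480 hPa = 48000 Pa, q̄ = 0.0024 kg/kg → 0.0024 × 48000 / 9.8 = 11.76 mm
PW = 22.04 + 17.14 + 11.76 = 50.94 ≈ 50.9 mm.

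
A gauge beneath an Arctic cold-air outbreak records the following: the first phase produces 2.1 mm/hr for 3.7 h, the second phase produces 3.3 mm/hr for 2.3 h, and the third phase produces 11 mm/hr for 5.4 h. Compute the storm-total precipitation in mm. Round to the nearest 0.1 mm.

Total = Σ Rᵢ Δtᵢ = 2.1 × 3.7 + 3.3 × 2.3 + 11 × 5.4
      = 7.77 + 7.59 + 59.4 = 74.8 mm.

total ≈ 74.8 mm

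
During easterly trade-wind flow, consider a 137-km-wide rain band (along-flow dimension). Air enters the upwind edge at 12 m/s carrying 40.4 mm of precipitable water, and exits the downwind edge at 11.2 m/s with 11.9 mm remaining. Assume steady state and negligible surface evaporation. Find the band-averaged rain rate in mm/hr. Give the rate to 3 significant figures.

Column moisture flux per unit crosswind length is F = V × PW.
Inflow: F_in = 12 × 40.4 = 484.8 mm·m/s
Outflow: F_out = 11.2 × 11.9 = 133.28 mm·m/s
Steady-state rate R = (F_in − F_out)/L = (484.8 − 133.28) / 137000 m = 2.566e-03 mm/s.
R = 2.566e-03 × 3600 = 9.24 mm/hr.

R ≈ 9.24 mm/hr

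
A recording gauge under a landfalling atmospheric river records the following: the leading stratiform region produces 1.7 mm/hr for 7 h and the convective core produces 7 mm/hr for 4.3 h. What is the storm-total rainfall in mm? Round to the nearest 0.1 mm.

Total = Σ Rᵢ Δtᵢ = 1.7 × 7 + 7 × 4.3
      = 11.9 + 30.1 = 42.0 mm.

total ≈ 42.0 mm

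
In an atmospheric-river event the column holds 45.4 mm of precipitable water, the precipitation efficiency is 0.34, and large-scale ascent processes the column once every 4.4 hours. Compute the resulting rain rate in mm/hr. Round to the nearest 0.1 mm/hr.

Each overturning extracts ε × PW = 0.34 × 45.4 = 15.436 mm.
Rate = ε·PW / τ = 15.436 / 4.4 h = 3.5 mm/hr.

R ≈ 3.5 mm/hr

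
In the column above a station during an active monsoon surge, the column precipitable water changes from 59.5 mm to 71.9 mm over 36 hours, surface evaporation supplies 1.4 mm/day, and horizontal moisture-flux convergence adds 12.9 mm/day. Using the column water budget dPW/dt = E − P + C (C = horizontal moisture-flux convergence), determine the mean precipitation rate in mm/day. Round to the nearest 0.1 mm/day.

dPW/dt = (71.9 − 59.5) mm / (36/24 day) = +8.267 mm/day.
P = E + C − dPW/dt = 1.4 + (12.9) − (+8.267) = 6.0 mm/day.

P ≈ 6.0 mm/day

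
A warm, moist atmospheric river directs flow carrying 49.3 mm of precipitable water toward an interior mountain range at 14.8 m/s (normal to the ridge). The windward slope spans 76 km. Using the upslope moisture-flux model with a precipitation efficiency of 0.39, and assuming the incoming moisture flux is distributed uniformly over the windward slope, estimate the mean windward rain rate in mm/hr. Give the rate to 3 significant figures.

Incoming column moisture flux per unit ridge length: F = V × PW = 14.8 × 49.3 = 729.64 mm·m/s.
Spread over the 76 km slope with efficiency ε = 0.39: R = ε·F/W = 0.39 × 729.64 / 76000 m = 3.744e-03 mm/s.
R = 3.744e-03 × 3600 = 13.5 mm/hr.

R ≈ 13.5 mm/hr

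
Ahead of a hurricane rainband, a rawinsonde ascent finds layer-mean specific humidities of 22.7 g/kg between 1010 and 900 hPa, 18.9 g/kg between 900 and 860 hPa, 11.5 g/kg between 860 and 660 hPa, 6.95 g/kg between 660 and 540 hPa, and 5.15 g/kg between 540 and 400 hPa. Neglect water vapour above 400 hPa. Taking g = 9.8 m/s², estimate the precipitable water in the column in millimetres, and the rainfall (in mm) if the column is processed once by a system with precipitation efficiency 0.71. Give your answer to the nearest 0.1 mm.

PW ≈ 72.5 mm; rainfall ≈ 51.5 mm

Precipitable water is the column-integrated vapour mass per unit area: PW = (1/g) Σ q̄ Δp, with q in kg/kg and Δp in Pa (1 kg/m² of water = 1 mm).
Layer 1010–900 hPa: Δp = 110 hPa = 11000 Pa, q̄ = 0.0227 kg/kg → 0.0227 × 11000 / 9.8 = 25.48 mm
Layer 900–860 hPa: Δp = 40 hPa = 4000 Pa, q̄ = 0.0189 kg/kg → 0.0189 × 4000 / 9.8 = 7.71 mm
Layer 860–660 hPa: Δp = 200 hPa = 20000 Pa, q̄ = 0.0115 kg/kg → 0.0115 × 20000 / 9.8 = 23.47 mm
Layer 660–540 hPa: Δp = 120 hPa = 12000 Pa, q̄ = 0.00695 kg/kg → 0.00695 × 12000 / 9.8 = 8.51 mm
Layer 540–400 hPa: Δp = 140 hPa = 14000 Pa, q̄ = 0.00515 kg/kg → 0.00515 × 14000 / 9.8 = 7.36 mm
PW = 25.48 + 7.71 + 23.47 + 8.51 + 7.36 = 72.53 ≈ 72.5 mm.
Rainfall = ε × PW = 0.71 × 72.5 = 51.5 mm.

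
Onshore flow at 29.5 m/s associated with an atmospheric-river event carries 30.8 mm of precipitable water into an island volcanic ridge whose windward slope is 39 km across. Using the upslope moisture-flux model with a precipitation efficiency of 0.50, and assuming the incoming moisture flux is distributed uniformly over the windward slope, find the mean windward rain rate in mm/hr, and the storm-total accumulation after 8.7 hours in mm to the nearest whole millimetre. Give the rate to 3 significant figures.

Incoming column moisture flux per unit ridge length: F = V × PW = 29.5 × 30.8 = 908.6 mm·m/s.
Spread over the 39 km slope with efficiency ε = 0.50: R = ε·F/W = 0.50 × 908.6 / 39000 m = 1.165e-02 mm/s.
R = 1.165e-02 × 3600 = 41.9 mm/hr.
Over 8.7 h: total = 41.9 × 8.7 = 364.53 ≈ 365 mm.

R ≈ 41.9 mm/hr; total ≈ 365 mm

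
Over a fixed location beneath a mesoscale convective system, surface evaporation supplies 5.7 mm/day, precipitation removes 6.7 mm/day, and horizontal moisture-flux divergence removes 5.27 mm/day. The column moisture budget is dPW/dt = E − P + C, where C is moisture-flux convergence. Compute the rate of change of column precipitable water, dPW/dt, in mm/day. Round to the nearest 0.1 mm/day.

dPW/dt ≈ -6.3 mm/day

dPW/dt = E − P + C = 5.7 − 6.7 + (-5.27) = -6.3 mm/day.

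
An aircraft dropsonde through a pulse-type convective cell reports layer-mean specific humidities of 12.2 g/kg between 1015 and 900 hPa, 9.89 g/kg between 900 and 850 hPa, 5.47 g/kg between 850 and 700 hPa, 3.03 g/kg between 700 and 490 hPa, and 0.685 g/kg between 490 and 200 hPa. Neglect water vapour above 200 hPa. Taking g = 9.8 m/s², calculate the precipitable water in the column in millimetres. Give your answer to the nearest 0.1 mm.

Precipitable water is the column-integrated vapour mass per unit area: PW = (1/g) Σ q̄ Δp, with q in kg/kg and Δp in Pa (1 kg/m² of water = 1 mm).
Layer 1015–900 hPa: Δp = 115 hPa = 11500 Pa, q̄ = 0.0122 kg/kg → 0.0122 × 11500 / 9.8 = 14.32 mm
Layer 900–850 hPa: Δp = 50 hPa = 5000 Pa, q̄ = 0.00989 kg/kg → 0.00989 × 5000 / 9.8 = 5.05 mm
Layer 850–700 hPa: Δp = 150 hPa = 15000 Pa, q̄ = 0.00547 kg/kg → 0.00547 × 15000 / 9.8 = 8.37 mm
Layer 700–490 hPa: Δp = 210 hPa = 21000 Pa, q̄ = 0.00303 kg/kg → 0.00303 × 21000 / 9.8 = 6.49 mm
Layer 490–200 hPa: Δp = 290 hPa = 29000 Pa, q̄ = 0.000685 kg/kg → 0.000685 × 29000 / 9.8 = 2.03 mm
PW = 14.32 + 5.05 + 8.37 + 6.49 + 2.03 = 36.26 ≈ 36.3 mm.

PW ≈ 36.3 mm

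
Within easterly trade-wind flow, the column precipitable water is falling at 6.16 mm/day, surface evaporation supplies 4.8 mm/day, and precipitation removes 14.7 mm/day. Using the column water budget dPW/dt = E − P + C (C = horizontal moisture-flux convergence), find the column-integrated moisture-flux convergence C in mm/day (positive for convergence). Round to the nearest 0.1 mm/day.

C ≈ 3.7 mm/day

dPW/dt = -6.16 mm/day.
C = dPW/dt − E + P = (-6.16) − 4.8 + 14.7 = 3.7 mm/day.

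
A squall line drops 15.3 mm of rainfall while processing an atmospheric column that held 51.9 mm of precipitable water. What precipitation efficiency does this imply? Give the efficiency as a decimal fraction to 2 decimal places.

ε ≈ 0.29

ε = rainfall / PW = 15.3 / 51.9 = 0.29.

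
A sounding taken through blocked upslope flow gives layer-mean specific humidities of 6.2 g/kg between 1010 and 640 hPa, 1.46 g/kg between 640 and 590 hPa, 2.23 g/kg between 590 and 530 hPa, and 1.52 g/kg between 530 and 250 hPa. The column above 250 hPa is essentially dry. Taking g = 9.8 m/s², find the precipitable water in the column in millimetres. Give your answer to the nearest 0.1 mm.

PW ≈ 29.9 mm

Precipitable water is the column-integrated vapour mass per unit area: PW = (1/g) Σ q̄ Δp, with q in kg/kg and Δp in Pa (1 kg/m² of water = 1 mm).
Layer 1010–640 hPa: Δp = 370 hPa = 37000 Pa, q̄ = 0.0062 kg/kg → 0.0062 × 37000 / 9.8 = 23.41 mm
Layer 640–590 hPa: Δp = 50 hPa = 5000 Pa, q̄ = 0.00146 kg/kg → 0.00146 × 5000 / 9.8 = 0.74 mm
Layer 590–530 hPa: Δp = 60 hPa = 6000 Pa, q̄ = 0.00223 kg/kg → 0.00223 × 6000 / 9.8 = 1.37 mm
Layer 530–250 hPa: Δp = 280 hPa = 28000 Pa, q̄ = 0.00152 kg/kg → 0.00152 × 28000 / 9.8 = 4.34 mm
PW = 23.41 + 0.74 + 1.37 + 4.34 = 29.86 ≈ 29.9 mm.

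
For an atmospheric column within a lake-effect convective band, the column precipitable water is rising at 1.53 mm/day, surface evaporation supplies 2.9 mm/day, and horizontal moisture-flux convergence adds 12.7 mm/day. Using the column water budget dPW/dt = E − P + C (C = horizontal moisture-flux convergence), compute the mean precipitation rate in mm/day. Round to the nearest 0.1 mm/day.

dPW/dt = +1.53 mm/day.
P = E + C − dPW/dt = 2.9 + (12.7) − (+1.53) = 14.1 mm/day.

P ≈ 14.1 mm/day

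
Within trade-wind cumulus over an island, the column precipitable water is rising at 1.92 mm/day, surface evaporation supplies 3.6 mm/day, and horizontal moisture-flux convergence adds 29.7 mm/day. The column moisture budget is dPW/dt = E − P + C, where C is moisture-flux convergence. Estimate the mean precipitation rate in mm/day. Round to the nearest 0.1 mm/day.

P ≈ 31.4 mm/day

dPW/dt = +1.92 mm/day.
P = E + C − dPW/dt = 3.6 + (29.7) − (+1.92) = 31.4 mm/day.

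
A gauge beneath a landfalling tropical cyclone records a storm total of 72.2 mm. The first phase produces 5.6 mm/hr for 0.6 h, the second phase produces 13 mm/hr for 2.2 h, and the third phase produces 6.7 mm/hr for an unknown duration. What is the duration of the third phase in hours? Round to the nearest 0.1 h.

duration ≈ 6.0 h

Known phases: 5.6 × 0.6 + 13 × 2.2 = 3.36 + 28.6 = 31.96 mm.
Remaining depth = 72.2 − 31.96 = 40.24 mm.
Duration = 40.24 / 6.7 = 6.0 h.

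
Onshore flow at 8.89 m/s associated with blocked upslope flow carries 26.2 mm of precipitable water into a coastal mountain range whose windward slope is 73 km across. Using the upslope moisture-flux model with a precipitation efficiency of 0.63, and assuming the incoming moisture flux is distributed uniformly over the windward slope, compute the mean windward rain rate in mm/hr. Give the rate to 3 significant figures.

R ≈ 7.24 mm/hr

Incoming column moisture flux per unit ridge length: F = V × PW = 8.89 × 26.2 = 232.918 mm·m/s.
Spread over the 73 km slope with efficiency ε = 0.63: R = ε·F/W = 0.63 × 232.918 / 73000 m = 2.010e-03 mm/s.
R = 2.010e-03 × 3600 = 7.24 mm/hr.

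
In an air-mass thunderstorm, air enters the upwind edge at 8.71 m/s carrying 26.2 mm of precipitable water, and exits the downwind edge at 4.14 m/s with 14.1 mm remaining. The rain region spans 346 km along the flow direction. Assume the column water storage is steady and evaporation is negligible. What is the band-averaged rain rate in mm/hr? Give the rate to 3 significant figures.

Column moisture flux per unit crosswind length is F = V × PW.
Inflow: F_in = 8.71 × 26.2 = 228.202 mm·m/s
Outflow: F_out = 4.14 × 14.1 = 58.374 mm·m/s
Steady-state rate R = (F_in − F_out)/L = (228.202 − 58.374) / 346000 m = 4.908e-04 mm/s.
R = 4.908e-04 × 3600 = 1.77 mm/hr.

R ≈ 1.77 mm/hr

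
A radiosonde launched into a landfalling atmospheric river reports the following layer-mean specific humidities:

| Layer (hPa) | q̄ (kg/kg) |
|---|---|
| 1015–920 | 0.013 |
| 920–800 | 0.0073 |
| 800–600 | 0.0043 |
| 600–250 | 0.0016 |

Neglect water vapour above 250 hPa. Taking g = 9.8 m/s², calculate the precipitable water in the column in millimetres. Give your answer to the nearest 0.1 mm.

Precipitable water is the column-integrated vapour mass per unit area: PW = (1/g) Σ q̄ Δp, with q in kg/kg and Δp in Pa (1 kg/m² of water = 1 mm).
Layer 1015–920 hPa: Δp = 95 hPa = 9500 Pa, q̄ = 0.013 kg/kg → 0.013 × 9500 / 9.8 = 12.60 mm
Layer 920–800 hPa: Δp = 120 hPa = 12000 Pa, q̄ = 0.0073 kg/kg → 0.0073 × 12000 / 9.8 = 8.94 mm
Layer 800–600 hPa: Δp = 200 hPa = 20000 Pa, q̄ = 0.0043 kg/kg → 0.0043 × 20000 / 9.8 = 8.78 mm
Layer 600–250 hPa: Δp = 350 hPa = 35000 Pa, q̄ = 0.0016 kg/kg → 0.0016 × 35000 / 9.8 = 5.71 mm
PW = 12.60 + 8.94 + 8.78 + 5.71 = 36.03 ≈ 36.0 mm.

PW ≈ 36.0 mm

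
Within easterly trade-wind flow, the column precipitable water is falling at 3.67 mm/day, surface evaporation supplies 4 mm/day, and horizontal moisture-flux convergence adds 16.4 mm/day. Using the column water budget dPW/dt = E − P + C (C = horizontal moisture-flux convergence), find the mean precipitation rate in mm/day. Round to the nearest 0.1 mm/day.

P ≈ 24.1 mm/day

dPW/dt = -3.67 mm/day.
P = E + C − dPW/dt = 4 + (16.4) − (-3.67) = 24.1 mm/day.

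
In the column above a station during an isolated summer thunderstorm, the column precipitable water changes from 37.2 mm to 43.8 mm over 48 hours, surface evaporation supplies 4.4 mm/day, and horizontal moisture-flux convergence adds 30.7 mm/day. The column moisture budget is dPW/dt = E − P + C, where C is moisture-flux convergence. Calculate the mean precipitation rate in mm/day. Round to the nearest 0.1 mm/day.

P ≈ 31.8 mm/day

dPW/dt = (43.8 − 37.2) mm / (48/24 day) = +3.300 mm/day.
P = E + C − dPW/dt = 4.4 + (30.7) − (+3.300) = 31.8 mm/day.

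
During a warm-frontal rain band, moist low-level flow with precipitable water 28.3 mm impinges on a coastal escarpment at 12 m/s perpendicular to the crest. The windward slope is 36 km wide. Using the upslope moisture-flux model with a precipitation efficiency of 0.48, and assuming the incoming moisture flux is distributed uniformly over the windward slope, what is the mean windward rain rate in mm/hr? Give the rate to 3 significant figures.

Incoming column moisture flux per unit ridge length: F = V × PW = 12 × 28.3 = 339.6 mm·m/s.
Spread over the 36 km slope with efficiency ε = 0.48: R = ε·F/W = 0.48 × 339.6 / 36000 m = 4.528e-03 mm/s.
R = 4.528e-03 × 3600 = 16.3 mm/hr.

R ≈ 16.3 mm/hr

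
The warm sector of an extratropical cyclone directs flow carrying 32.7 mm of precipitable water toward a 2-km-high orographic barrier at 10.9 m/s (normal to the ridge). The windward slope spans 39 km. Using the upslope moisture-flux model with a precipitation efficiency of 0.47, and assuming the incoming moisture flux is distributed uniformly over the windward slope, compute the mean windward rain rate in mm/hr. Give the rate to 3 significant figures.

Incoming column moisture flux per unit ridge length: F = V × PW = 10.9 × 32.7 = 356.43 mm·m/s.
Spread over the 39 km slope with efficiency ε = 0.47: R = ε·F/W = 0.47 × 356.43 / 39000 m = 4.295e-03 mm/s.
R = 4.295e-03 × 3600 = 15.5 mm/hr.

R ≈ 15.5 mm/hr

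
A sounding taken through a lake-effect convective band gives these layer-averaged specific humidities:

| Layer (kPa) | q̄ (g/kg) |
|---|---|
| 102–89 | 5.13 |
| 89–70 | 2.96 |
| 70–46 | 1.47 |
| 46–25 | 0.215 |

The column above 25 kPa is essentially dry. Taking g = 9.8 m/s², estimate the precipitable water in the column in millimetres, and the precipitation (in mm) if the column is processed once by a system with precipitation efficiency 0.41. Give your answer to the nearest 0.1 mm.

Precipitable water is the column-integrated vapour mass per unit area: PW = (1/g) Σ q̄ Δp, with q in kg/kg and Δp in Pa (1 kg/m² of water = 1 mm).
Layer 102–89 kPa: Δp = 130 hPa = 13000 Pa, q̄ = 0.00513 kg/kg → 0.00513 × 13000 / 9.8 = 6.81 mm
Layer 89–70 kPa: Δp = 190 hPa = 19000 Pa, q̄ = 0.00296 kg/kg → 0.00296 × 19000 / 9.8 = 5.74 mm
Layer 70–46 kPa: Δp = 240 hPa = 24000 Pa, q̄ = 0.00147 kg/kg → 0.00147 × 24000 / 9.8 = 3.60 mm
Layer 46–25 kPa: Δp = 210 hPa = 21000 Pa, q̄ = 0.000215 kg/kg → 0.000215 × 21000 / 9.8 = 0.46 mm
PW = 6.81 + 5.74 + 3.60 + 0.46 = 16.61 ≈ 16.6 mm.
Precipitation = ε × PW = 0.41 × 16.6 = 6.8 mm.

PW ≈ 16.6 mm; precipitation ≈ 6.8 mm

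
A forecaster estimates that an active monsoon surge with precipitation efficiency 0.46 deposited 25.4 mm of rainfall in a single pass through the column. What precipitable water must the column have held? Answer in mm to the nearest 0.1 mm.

PW ≈ 55.2 mm

PW = rainfall / ε = 25.4 / 0.46 = 55.2 mm.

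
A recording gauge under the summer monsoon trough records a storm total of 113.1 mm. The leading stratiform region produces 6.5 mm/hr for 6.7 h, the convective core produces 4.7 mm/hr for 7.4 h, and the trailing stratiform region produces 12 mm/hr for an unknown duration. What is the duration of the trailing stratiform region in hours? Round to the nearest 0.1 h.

Known phases: 6.5 × 6.7 + 4.7 × 7.4 = 43.55 + 34.78 = 78.33 mm.
Remaining depth = 113.1 − 78.33 = 34.77 mm.
Duration = 34.77 / 12 = 2.9 h.

duration ≈ 2.9 h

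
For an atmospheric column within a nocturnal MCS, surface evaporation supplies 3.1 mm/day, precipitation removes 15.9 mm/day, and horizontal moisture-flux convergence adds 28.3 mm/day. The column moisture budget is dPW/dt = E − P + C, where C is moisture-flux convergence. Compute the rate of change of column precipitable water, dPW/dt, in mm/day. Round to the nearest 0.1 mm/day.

dPW/dt ≈ 15.5 mm/day

dPW/dt = E − P + C = 3.1 − 15.9 + (28.3) = 15.5 mm/day.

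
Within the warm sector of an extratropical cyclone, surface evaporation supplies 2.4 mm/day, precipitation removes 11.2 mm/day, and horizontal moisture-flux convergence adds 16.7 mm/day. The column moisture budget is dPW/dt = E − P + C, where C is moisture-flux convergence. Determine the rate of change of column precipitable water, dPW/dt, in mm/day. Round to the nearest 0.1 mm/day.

dPW/dt ≈ 7.9 mm/day

dPW/dt = E − P + C = 2.4 − 11.2 + (16.7) = 7.9 mm/day.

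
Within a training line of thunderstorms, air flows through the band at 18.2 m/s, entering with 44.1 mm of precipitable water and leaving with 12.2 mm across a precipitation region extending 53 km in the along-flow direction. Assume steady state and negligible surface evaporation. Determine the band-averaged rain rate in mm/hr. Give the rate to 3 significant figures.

Column moisture flux per unit crosswind length is F = V × PW.
Inflow: F_in = 18.2 × 44.1 = 802.62 mm·m/s
Outflow: F_out = 18.2 × 12.2 = 222.04 mm·m/s
Steady-state rate R = (F_in − F_out)/L = (802.62 − 222.04) / 53000 m = 1.095e-02 mm/s.
R = 1.095e-02 × 3600 = 39.4 mm/hr.

R ≈ 39.4 mm/hr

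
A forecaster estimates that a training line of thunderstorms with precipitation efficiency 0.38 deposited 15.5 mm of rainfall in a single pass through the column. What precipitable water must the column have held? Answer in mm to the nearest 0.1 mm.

PW = rainfall / ε = 15.5 / 0.38 = 40.8 mm.

PW ≈ 40.8 mm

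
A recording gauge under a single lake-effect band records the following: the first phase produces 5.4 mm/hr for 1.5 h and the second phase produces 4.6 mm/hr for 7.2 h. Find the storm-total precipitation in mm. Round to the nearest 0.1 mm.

total ≈ 41.2 mm

Total = Σ Rᵢ Δtᵢ = 5.4 × 1.5 + 4.6 × 7.2
      = 8.1 + 33.12 = 41.2 mm.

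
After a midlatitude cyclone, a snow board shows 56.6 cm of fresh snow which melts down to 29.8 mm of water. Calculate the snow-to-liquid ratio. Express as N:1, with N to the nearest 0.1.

ratio ≈ 19.0

Ratio = snow depth / SWE = 566 mm / 29.8 mm = 19.0, i.e. 19.0:1.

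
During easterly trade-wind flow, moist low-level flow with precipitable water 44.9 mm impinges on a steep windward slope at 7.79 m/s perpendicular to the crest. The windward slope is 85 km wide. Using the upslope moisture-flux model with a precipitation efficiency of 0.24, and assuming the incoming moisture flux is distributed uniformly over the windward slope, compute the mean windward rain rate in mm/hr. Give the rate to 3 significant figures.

R ≈ 3.56 mm/hr

Incoming column moisture flux per unit ridge length: F = V × PW = 7.79 × 44.9 = 349.771 mm·m/s.
Spread over the 85 km slope with efficiency ε = 0.24: R = ε·F/W = 0.24 × 349.771 / 85000 m = 9.876e-04 mm/s.
R = 9.876e-04 × 3600 = 3.56 mm/hr.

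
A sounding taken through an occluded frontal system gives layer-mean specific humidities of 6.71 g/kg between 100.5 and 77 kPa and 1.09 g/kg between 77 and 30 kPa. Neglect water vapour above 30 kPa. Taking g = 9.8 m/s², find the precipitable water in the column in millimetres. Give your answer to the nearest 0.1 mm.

Precipitable water is the column-integrated vapour mass per unit area: PW = (1/g) Σ q̄ Δp, with q in kg/kg and Δp in Pa (1 kg/m² of water = 1 mm).
Layer 100.5–77 kPa: Δp = 235 hPa = 23500 Pa, q̄ = 0.00671 kg/kg → 0.00671 × 23500 / 9.8 = 16.09 mm
Layer 77–30 kPa: Δp = 470 hPa = 47000 Pa, q̄ = 0.00109 kg/kg → 0.00109 × 47000 / 9.8 = 5.23 mm
PW = 16.09 + 5.23 = 21.32 ≈ 21.3 mm.

PW ≈ 21.3 mm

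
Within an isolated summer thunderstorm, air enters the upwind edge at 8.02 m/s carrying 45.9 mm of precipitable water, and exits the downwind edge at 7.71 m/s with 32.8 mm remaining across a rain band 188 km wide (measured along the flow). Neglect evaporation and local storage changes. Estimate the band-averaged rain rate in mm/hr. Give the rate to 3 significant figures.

Column moisture flux per unit crosswind length is F = V × PW.
Inflow: F_in = 8.02 × 45.9 = 368.118 mm·m/s
Outflow: F_out = 7.71 × 32.8 = 252.888 mm·m/s
Steady-state rate R = (F_in − F_out)/L = (368.118 − 252.888) / 188000 m = 6.129e-04 mm/s.
R = 6.129e-04 × 3600 = 2.21 mm/hr.

R ≈ 2.21 mm/hr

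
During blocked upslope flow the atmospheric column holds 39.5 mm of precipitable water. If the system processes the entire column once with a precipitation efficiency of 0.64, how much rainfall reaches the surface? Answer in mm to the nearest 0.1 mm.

rainfall ≈ 25.3 mm

Rainfall = ε × PW = 0.64 × 39.5 = 25.3 mm.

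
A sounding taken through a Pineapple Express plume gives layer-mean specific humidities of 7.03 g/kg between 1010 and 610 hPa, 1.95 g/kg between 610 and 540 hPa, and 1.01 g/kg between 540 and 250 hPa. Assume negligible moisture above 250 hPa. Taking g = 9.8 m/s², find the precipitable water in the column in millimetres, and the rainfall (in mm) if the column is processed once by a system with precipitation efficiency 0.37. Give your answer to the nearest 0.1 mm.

Precipitable water is the column-integrated vapour mass per unit area: PW = (1/g) Σ q̄ Δp, with q in kg/kg and Δp in Pa (1 kg/m² of water = 1 mm).
Layer 1010–610 hPa: Δp = 400 hPa = 40000 Pa, q̄ = 0.00703 kg/kg → 0.00703 × 40000 / 9.8 = 28.69 mm
Layer 610–540 hPa: Δp = 70 hPa = 7000 Pa, q̄ = 0.00195 kg/kg → 0.00195 × 7000 / 9.8 = 1.39 mm
Layer 540–250 hPa: Δp = 290 hPa = 29000 Pa, q̄ = 0.00101 kg/kg → 0.00101 × 29000 / 9.8 = 2.99 mm
PW = 28.69 + 1.39 + 2.99 = 33.07 ≈ 33.1 mm.
Rainfall = ε × PW = 0.37 × 33.1 = 12.2 mm.

PW ≈ 33.1 mm; rainfall ≈ 12.2 mm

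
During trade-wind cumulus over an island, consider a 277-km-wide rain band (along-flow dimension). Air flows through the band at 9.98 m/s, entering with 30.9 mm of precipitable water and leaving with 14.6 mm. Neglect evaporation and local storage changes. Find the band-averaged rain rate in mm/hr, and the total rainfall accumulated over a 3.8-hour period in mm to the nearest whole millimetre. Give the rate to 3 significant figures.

Column moisture flux per unit crosswind length is F = V × PW.
Inflow: F_in = 9.98 × 30.9 = 308.382 mm·m/s
Outflow: F_out = 9.98 × 14.6 = 145.708 mm·m/s
Steady-state rate R = (F_in − F_out)/L = (308.382 − 145.708) / 277000 m = 5.873e-04 mm/s.
R = 5.873e-04 × 3600 = 2.11 mm/hr.
Over 3.8 h: total = 2.11 × 3.8 = 8.018 ≈ 8 mm.

R ≈ 2.11 mm/hr; total ≈ 8 mm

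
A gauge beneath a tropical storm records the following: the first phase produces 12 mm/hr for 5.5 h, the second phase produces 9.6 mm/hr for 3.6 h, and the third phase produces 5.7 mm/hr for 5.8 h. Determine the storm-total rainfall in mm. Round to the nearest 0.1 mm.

Total = Σ Rᵢ Δtᵢ = 12 × 5.5 + 9.6 × 3.6 + 5.7 × 5.8
      = 66 + 34.56 + 33.06 = 133.6 mm.

total ≈ 133.6 mm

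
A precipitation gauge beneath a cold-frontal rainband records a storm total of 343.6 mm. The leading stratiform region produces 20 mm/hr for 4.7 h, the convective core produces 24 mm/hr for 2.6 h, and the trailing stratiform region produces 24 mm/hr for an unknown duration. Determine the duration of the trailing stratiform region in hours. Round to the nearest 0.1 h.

duration ≈ 7.8 h

Known phases: 20 × 4.7 + 24 × 2.6 = 94 + 62.4 = 156.4 mm.
Remaining depth = 343.6 − 156.4 = 187.2 mm.
Duration = 187.2 / 24 = 7.8 h.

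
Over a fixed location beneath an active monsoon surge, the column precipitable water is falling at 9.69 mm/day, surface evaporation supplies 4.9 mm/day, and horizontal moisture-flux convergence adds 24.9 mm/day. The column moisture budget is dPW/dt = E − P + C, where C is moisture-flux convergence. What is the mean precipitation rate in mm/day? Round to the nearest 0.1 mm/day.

dPW/dt = -9.69 mm/day.
P = E + C − dPW/dt = 4.9 + (24.9) − (-9.69) = 39.5 mm/day.

P ≈ 39.5 mm/day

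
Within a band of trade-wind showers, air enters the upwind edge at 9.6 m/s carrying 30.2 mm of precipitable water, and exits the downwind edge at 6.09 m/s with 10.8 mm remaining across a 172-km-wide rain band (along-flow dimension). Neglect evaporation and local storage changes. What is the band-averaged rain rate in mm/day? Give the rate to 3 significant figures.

Column moisture flux per unit crosswind length is F = V × PW.
Inflow: F_in = 9.6 × 30.2 = 289.92 mm·m/s
Outflow: F_out = 6.09 × 10.8 = 65.772 mm·m/s
Steady-state rate R = (F_in − F_out)/L = (289.92 − 65.772) / 172000 m = 1.303e-03 mm/s.
R = 1.303e-03 × 3600 × 24 = 113 mm/day.

R ≈ 113 mm/day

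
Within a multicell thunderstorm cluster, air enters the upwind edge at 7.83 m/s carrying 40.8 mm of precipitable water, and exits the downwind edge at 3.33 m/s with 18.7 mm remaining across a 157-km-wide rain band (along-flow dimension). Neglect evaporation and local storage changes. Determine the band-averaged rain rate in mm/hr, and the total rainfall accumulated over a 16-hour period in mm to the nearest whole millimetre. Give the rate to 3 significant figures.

R ≈ 5.90 mm/hr; total ≈ 94 mm

Column moisture flux per unit crosswind length is F = V × PW.
Inflow: F_in = 7.83 × 40.8 = 319.464 mm·m/s
Outflow: F_out = 3.33 × 18.7 = 62.271 mm·m/s
Steady-state rate R = (F_in − F_out)/L = (319.464 − 62.271) / 157000 m = 1.638e-03 mm/s.
R = 1.638e-03 × 3600 = 5.90 mm/hr.
Over 16 h: total = 5.90 × 16 = 94.4 ≈ 94 mm.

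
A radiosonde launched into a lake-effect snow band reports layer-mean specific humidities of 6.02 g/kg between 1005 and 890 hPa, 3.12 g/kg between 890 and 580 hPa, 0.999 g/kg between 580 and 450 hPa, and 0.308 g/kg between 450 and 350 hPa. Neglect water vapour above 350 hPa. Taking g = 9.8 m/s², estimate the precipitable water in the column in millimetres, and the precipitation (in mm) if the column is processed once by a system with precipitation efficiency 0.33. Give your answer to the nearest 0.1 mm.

Precipitable water is the column-integrated vapour mass per unit area: PW = (1/g) Σ q̄ Δp, with q in kg/kg and Δp in Pa (1 kg/m² of water = 1 mm).
Layer 1005–890 hPa: Δp = 115 hPa = 11500 Pa, q̄ = 0.00602 kg/kg → 0.00602 × 11500 / 9.8 = 7.06 mm
Layer 890–580 hPa: Δp = 310 hPa = 31000 Pa, q̄ = 0.00312 kg/kg → 0.00312 × 31000 / 9.8 = 9.87 mm
Layer 580–450 hPa: Δp = 130 hPa = 13000 Pa, q̄ = 0.000999 kg/kg → 0.000999 × 13000 / 9.8 = 1.33 mm
Layer 450–350 hPa: Δp = 100 hPa = 10000 Pa, q̄ = 0.000308 kg/kg → 0.000308 × 10000 / 9.8 = 0.31 mm
PW = 7.06 + 9.87 + 1.33 + 0.31 = 18.57 ≈ 18.6 mm.
Precipitation = ε × PW = 0.33 × 18.6 = 6.1 mm.

PW ≈ 18.6 mm; precipitation ≈ 6.1 mm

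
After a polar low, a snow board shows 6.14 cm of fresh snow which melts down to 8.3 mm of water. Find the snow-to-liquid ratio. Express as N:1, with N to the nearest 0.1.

Ratio = snow depth / SWE = 61.4 mm / 8.3 mm = 7.4, i.e. 7.4:1.

ratio ≈ 7.4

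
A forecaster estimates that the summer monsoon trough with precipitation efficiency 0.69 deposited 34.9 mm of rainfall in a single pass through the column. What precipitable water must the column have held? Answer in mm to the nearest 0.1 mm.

PW = rainfall / ε = 34.9 / 0.69 = 50.6 mm.

PW ≈ 50.6 mm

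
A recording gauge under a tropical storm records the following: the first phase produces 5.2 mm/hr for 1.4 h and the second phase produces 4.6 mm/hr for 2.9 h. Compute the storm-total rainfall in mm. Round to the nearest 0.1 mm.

Total = Σ Rᵢ Δtᵢ = 5.2 × 1.4 + 4.6 × 2.9
      = 7.28 + 13.34 = 20.6 mm.

total ≈ 20.6 mm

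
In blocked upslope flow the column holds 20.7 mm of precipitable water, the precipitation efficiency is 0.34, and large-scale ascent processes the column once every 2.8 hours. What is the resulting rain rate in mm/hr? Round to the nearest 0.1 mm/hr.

Each overturning extracts ε × PW = 0.34 × 20.7 = 7.038 mm.
Rate = ε·PW / τ = 7.038 / 2.8 h = 2.5 mm/hr.

R ≈ 2.5 mm/hr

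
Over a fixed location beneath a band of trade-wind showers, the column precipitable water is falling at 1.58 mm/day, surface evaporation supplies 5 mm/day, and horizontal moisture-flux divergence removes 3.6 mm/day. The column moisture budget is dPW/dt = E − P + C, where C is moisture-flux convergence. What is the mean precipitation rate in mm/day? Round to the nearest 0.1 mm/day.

P ≈ 3.0 mm/day

dPW/dt = -1.58 mm/day.
P = E + C − dPW/dt = 5 + (-3.6) − (-1.58) = 3.0 mm/day.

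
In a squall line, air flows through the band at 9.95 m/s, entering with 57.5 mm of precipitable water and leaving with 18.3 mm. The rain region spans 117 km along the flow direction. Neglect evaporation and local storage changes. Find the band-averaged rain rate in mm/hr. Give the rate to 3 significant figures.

R ≈ 12.0 mm/hr

Column moisture flux per unit crosswind length is F = V × PW.
Inflow: F_in = 9.95 × 57.5 = 572.125 mm·m/s
Outflow: F_out = 9.95 × 18.3 = 182.085 mm·m/s
Steady-state rate R = (F_in − F_out)/L = (572.125 − 182.085) / 117000 m = 3.334e-03 mm/s.
R = 3.334e-03 × 3600 = 12.0 mm/hr.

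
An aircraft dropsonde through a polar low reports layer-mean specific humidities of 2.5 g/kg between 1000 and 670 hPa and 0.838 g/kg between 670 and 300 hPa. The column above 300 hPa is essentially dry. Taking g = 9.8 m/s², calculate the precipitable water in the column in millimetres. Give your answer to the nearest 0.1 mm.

PW ≈ 11.6 mm

Precipitable water is the column-integrated vapour mass per unit area: PW = (1/g) Σ q̄ Δp, with q in kg/kg and Δp in Pa (1 kg/m² of water = 1 mm).
Layer 1000–670 hPa: Δp = 330 hPa = 33000 Pa, q̄ = 0.0025 kg/kg → 0.0025 × 33000 / 9.8 = 8.42 mm
Layer 670–300 hPa: Δp = 370 hPa = 37000 Pa, q̄ = 0.000838 kg/kg → 0.000838 × 37000 / 9.8 = 3.16 mm
PW = 8.42 + 3.16 = 11.58 ≈ 11.6 mm.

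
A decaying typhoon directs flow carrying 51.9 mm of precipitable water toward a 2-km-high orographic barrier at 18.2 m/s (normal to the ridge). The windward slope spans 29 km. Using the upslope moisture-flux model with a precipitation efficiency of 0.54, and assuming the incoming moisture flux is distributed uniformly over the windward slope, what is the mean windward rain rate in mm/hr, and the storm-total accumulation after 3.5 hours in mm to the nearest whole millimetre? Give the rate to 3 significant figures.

Incoming column moisture flux per unit ridge length: F = V × PW = 18.2 × 51.9 = 944.58 mm·m/s.
Spread over the 29 km slope with efficiency ε = 0.54: R = ε·F/W = 0.54 × 944.58 / 29000 m = 1.759e-02 mm/s.
R = 1.759e-02 × 3600 = 63.3 mm/hr.
Over 3.5 h: total = 63.3 × 3.5 = 221.55 ≈ 222 mm.

R ≈ 63.3 mm/hr; total ≈ 222 mm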